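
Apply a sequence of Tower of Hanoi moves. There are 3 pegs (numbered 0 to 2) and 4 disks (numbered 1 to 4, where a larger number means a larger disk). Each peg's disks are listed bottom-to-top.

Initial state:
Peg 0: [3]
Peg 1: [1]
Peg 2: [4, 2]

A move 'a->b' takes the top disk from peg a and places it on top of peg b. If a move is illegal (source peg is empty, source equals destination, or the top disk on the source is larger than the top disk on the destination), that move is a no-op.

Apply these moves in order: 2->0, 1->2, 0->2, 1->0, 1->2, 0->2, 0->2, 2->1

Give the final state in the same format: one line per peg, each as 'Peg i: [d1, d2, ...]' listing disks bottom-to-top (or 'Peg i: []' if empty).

Answer: Peg 0: [3, 2]
Peg 1: [1]
Peg 2: [4]

Derivation:
After move 1 (2->0):
Peg 0: [3, 2]
Peg 1: [1]
Peg 2: [4]

After move 2 (1->2):
Peg 0: [3, 2]
Peg 1: []
Peg 2: [4, 1]

After move 3 (0->2):
Peg 0: [3, 2]
Peg 1: []
Peg 2: [4, 1]

After move 4 (1->0):
Peg 0: [3, 2]
Peg 1: []
Peg 2: [4, 1]

After move 5 (1->2):
Peg 0: [3, 2]
Peg 1: []
Peg 2: [4, 1]

After move 6 (0->2):
Peg 0: [3, 2]
Peg 1: []
Peg 2: [4, 1]

After move 7 (0->2):
Peg 0: [3, 2]
Peg 1: []
Peg 2: [4, 1]

After move 8 (2->1):
Peg 0: [3, 2]
Peg 1: [1]
Peg 2: [4]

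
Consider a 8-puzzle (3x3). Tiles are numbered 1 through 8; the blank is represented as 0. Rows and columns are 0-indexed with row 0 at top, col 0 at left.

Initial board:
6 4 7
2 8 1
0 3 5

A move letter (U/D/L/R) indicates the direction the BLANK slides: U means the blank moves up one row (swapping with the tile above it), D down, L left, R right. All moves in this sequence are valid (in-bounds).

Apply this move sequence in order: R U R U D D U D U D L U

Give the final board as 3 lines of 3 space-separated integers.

Answer: 6 4 7
2 0 5
3 1 8

Derivation:
After move 1 (R):
6 4 7
2 8 1
3 0 5

After move 2 (U):
6 4 7
2 0 1
3 8 5

After move 3 (R):
6 4 7
2 1 0
3 8 5

After move 4 (U):
6 4 0
2 1 7
3 8 5

After move 5 (D):
6 4 7
2 1 0
3 8 5

After move 6 (D):
6 4 7
2 1 5
3 8 0

After move 7 (U):
6 4 7
2 1 0
3 8 5

After move 8 (D):
6 4 7
2 1 5
3 8 0

After move 9 (U):
6 4 7
2 1 0
3 8 5

After move 10 (D):
6 4 7
2 1 5
3 8 0

After move 11 (L):
6 4 7
2 1 5
3 0 8

After move 12 (U):
6 4 7
2 0 5
3 1 8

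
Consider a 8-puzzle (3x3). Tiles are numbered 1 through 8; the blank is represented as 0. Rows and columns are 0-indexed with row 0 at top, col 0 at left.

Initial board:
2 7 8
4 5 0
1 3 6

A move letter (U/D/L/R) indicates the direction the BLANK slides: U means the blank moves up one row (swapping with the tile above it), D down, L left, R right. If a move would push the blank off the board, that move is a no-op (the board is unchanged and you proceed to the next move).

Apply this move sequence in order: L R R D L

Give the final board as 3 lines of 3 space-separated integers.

Answer: 2 7 8
4 5 6
1 0 3

Derivation:
After move 1 (L):
2 7 8
4 0 5
1 3 6

After move 2 (R):
2 7 8
4 5 0
1 3 6

After move 3 (R):
2 7 8
4 5 0
1 3 6

After move 4 (D):
2 7 8
4 5 6
1 3 0

After move 5 (L):
2 7 8
4 5 6
1 0 3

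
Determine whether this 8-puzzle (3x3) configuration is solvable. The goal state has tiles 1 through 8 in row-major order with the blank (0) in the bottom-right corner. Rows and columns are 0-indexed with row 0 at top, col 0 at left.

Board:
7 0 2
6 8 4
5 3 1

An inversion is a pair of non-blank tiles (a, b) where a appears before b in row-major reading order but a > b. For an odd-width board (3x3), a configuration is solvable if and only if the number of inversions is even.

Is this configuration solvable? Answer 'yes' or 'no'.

Inversions (pairs i<j in row-major order where tile[i] > tile[j] > 0): 20
20 is even, so the puzzle is solvable.

Answer: yes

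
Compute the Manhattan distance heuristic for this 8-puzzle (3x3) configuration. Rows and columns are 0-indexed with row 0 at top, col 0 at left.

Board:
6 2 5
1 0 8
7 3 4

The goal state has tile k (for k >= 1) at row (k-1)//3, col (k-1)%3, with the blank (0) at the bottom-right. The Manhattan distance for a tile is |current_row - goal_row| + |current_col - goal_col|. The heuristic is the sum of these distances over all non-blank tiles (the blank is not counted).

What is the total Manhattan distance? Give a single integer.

Answer: 14

Derivation:
Tile 6: at (0,0), goal (1,2), distance |0-1|+|0-2| = 3
Tile 2: at (0,1), goal (0,1), distance |0-0|+|1-1| = 0
Tile 5: at (0,2), goal (1,1), distance |0-1|+|2-1| = 2
Tile 1: at (1,0), goal (0,0), distance |1-0|+|0-0| = 1
Tile 8: at (1,2), goal (2,1), distance |1-2|+|2-1| = 2
Tile 7: at (2,0), goal (2,0), distance |2-2|+|0-0| = 0
Tile 3: at (2,1), goal (0,2), distance |2-0|+|1-2| = 3
Tile 4: at (2,2), goal (1,0), distance |2-1|+|2-0| = 3
Sum: 3 + 0 + 2 + 1 + 2 + 0 + 3 + 3 = 14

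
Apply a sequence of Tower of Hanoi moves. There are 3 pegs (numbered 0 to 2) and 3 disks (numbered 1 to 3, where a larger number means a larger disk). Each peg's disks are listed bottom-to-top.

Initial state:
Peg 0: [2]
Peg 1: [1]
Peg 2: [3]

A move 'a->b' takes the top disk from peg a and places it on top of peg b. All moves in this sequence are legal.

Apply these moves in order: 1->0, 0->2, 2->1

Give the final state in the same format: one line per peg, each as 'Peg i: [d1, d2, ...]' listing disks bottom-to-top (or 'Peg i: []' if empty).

After move 1 (1->0):
Peg 0: [2, 1]
Peg 1: []
Peg 2: [3]

After move 2 (0->2):
Peg 0: [2]
Peg 1: []
Peg 2: [3, 1]

After move 3 (2->1):
Peg 0: [2]
Peg 1: [1]
Peg 2: [3]

Answer: Peg 0: [2]
Peg 1: [1]
Peg 2: [3]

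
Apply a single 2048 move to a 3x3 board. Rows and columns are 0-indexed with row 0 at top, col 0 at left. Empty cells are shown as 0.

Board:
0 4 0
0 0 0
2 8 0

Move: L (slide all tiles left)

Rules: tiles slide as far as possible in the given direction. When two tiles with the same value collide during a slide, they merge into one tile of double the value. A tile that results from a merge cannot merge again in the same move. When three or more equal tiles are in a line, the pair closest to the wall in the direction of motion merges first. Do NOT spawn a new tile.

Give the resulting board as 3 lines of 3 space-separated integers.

Answer: 4 0 0
0 0 0
2 8 0

Derivation:
Slide left:
row 0: [0, 4, 0] -> [4, 0, 0]
row 1: [0, 0, 0] -> [0, 0, 0]
row 2: [2, 8, 0] -> [2, 8, 0]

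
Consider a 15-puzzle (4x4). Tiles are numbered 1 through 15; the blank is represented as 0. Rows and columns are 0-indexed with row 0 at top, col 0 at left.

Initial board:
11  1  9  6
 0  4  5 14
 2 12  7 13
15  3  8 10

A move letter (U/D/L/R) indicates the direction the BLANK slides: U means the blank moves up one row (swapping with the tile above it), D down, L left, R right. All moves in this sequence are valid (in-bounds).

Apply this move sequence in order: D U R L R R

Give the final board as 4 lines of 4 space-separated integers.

After move 1 (D):
11  1  9  6
 2  4  5 14
 0 12  7 13
15  3  8 10

After move 2 (U):
11  1  9  6
 0  4  5 14
 2 12  7 13
15  3  8 10

After move 3 (R):
11  1  9  6
 4  0  5 14
 2 12  7 13
15  3  8 10

After move 4 (L):
11  1  9  6
 0  4  5 14
 2 12  7 13
15  3  8 10

After move 5 (R):
11  1  9  6
 4  0  5 14
 2 12  7 13
15  3  8 10

After move 6 (R):
11  1  9  6
 4  5  0 14
 2 12  7 13
15  3  8 10

Answer: 11  1  9  6
 4  5  0 14
 2 12  7 13
15  3  8 10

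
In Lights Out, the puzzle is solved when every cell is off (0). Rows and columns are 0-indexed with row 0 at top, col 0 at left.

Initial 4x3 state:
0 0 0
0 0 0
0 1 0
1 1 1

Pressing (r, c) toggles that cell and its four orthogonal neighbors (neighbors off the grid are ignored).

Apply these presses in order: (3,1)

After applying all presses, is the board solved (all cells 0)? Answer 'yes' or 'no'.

Answer: yes

Derivation:
After press 1 at (3,1):
0 0 0
0 0 0
0 0 0
0 0 0

Lights still on: 0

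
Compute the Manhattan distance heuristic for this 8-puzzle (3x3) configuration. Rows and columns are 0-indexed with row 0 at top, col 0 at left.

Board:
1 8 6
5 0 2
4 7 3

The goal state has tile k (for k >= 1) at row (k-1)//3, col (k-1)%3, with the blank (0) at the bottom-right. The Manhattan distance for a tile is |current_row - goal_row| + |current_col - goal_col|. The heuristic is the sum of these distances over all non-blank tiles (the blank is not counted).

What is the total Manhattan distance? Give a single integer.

Tile 1: (0,0)->(0,0) = 0
Tile 8: (0,1)->(2,1) = 2
Tile 6: (0,2)->(1,2) = 1
Tile 5: (1,0)->(1,1) = 1
Tile 2: (1,2)->(0,1) = 2
Tile 4: (2,0)->(1,0) = 1
Tile 7: (2,1)->(2,0) = 1
Tile 3: (2,2)->(0,2) = 2
Sum: 0 + 2 + 1 + 1 + 2 + 1 + 1 + 2 = 10

Answer: 10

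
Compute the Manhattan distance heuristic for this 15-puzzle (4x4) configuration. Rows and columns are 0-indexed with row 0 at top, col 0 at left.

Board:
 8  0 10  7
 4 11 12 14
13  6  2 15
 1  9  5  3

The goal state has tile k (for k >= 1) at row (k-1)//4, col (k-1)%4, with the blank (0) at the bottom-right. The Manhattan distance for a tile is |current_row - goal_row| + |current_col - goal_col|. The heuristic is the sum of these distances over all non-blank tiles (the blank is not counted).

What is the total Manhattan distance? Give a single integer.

Tile 8: at (0,0), goal (1,3), distance |0-1|+|0-3| = 4
Tile 10: at (0,2), goal (2,1), distance |0-2|+|2-1| = 3
Tile 7: at (0,3), goal (1,2), distance |0-1|+|3-2| = 2
Tile 4: at (1,0), goal (0,3), distance |1-0|+|0-3| = 4
Tile 11: at (1,1), goal (2,2), distance |1-2|+|1-2| = 2
Tile 12: at (1,2), goal (2,3), distance |1-2|+|2-3| = 2
Tile 14: at (1,3), goal (3,1), distance |1-3|+|3-1| = 4
Tile 13: at (2,0), goal (3,0), distance |2-3|+|0-0| = 1
Tile 6: at (2,1), goal (1,1), distance |2-1|+|1-1| = 1
Tile 2: at (2,2), goal (0,1), distance |2-0|+|2-1| = 3
Tile 15: at (2,3), goal (3,2), distance |2-3|+|3-2| = 2
Tile 1: at (3,0), goal (0,0), distance |3-0|+|0-0| = 3
Tile 9: at (3,1), goal (2,0), distance |3-2|+|1-0| = 2
Tile 5: at (3,2), goal (1,0), distance |3-1|+|2-0| = 4
Tile 3: at (3,3), goal (0,2), distance |3-0|+|3-2| = 4
Sum: 4 + 3 + 2 + 4 + 2 + 2 + 4 + 1 + 1 + 3 + 2 + 3 + 2 + 4 + 4 = 41

Answer: 41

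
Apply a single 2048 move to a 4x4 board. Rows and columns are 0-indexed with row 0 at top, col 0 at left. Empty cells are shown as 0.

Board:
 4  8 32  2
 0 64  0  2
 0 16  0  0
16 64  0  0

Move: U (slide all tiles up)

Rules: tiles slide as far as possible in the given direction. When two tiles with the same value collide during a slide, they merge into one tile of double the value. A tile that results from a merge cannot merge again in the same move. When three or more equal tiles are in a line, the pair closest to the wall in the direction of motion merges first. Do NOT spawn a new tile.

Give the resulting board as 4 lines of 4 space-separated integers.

Answer:  4  8 32  4
16 64  0  0
 0 16  0  0
 0 64  0  0

Derivation:
Slide up:
col 0: [4, 0, 0, 16] -> [4, 16, 0, 0]
col 1: [8, 64, 16, 64] -> [8, 64, 16, 64]
col 2: [32, 0, 0, 0] -> [32, 0, 0, 0]
col 3: [2, 2, 0, 0] -> [4, 0, 0, 0]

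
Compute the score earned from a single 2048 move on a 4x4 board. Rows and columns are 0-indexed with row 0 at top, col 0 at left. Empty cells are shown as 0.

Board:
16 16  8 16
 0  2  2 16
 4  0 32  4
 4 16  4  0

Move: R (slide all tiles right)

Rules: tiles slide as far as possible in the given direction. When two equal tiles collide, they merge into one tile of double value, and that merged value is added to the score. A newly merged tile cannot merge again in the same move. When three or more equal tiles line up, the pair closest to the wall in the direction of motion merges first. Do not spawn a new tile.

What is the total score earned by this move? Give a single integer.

Slide right:
row 0: [16, 16, 8, 16] -> [0, 32, 8, 16]  score +32 (running 32)
row 1: [0, 2, 2, 16] -> [0, 0, 4, 16]  score +4 (running 36)
row 2: [4, 0, 32, 4] -> [0, 4, 32, 4]  score +0 (running 36)
row 3: [4, 16, 4, 0] -> [0, 4, 16, 4]  score +0 (running 36)
Board after move:
 0 32  8 16
 0  0  4 16
 0  4 32  4
 0  4 16  4

Answer: 36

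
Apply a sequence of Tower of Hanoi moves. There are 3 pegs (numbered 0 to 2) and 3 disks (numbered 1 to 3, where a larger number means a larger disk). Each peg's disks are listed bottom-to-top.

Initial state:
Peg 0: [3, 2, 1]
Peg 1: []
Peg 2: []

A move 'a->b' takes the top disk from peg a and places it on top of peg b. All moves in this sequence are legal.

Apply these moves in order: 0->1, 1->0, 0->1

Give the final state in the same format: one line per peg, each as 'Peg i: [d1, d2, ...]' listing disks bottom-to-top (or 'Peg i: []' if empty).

After move 1 (0->1):
Peg 0: [3, 2]
Peg 1: [1]
Peg 2: []

After move 2 (1->0):
Peg 0: [3, 2, 1]
Peg 1: []
Peg 2: []

After move 3 (0->1):
Peg 0: [3, 2]
Peg 1: [1]
Peg 2: []

Answer: Peg 0: [3, 2]
Peg 1: [1]
Peg 2: []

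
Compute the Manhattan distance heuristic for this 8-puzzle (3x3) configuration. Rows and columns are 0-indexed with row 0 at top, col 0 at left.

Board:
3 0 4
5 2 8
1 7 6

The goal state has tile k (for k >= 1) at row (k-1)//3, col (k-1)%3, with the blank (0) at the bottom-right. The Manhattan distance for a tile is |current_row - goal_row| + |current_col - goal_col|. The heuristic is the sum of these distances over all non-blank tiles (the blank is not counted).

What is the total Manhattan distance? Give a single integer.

Tile 3: (0,0)->(0,2) = 2
Tile 4: (0,2)->(1,0) = 3
Tile 5: (1,0)->(1,1) = 1
Tile 2: (1,1)->(0,1) = 1
Tile 8: (1,2)->(2,1) = 2
Tile 1: (2,0)->(0,0) = 2
Tile 7: (2,1)->(2,0) = 1
Tile 6: (2,2)->(1,2) = 1
Sum: 2 + 3 + 1 + 1 + 2 + 2 + 1 + 1 = 13

Answer: 13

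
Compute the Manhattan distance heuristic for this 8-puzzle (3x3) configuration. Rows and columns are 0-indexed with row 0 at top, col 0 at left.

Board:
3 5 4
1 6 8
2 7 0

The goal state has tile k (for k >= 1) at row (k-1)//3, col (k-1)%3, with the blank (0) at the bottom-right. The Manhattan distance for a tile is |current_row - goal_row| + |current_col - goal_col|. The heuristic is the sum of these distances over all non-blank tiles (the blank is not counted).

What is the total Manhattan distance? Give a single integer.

Tile 3: at (0,0), goal (0,2), distance |0-0|+|0-2| = 2
Tile 5: at (0,1), goal (1,1), distance |0-1|+|1-1| = 1
Tile 4: at (0,2), goal (1,0), distance |0-1|+|2-0| = 3
Tile 1: at (1,0), goal (0,0), distance |1-0|+|0-0| = 1
Tile 6: at (1,1), goal (1,2), distance |1-1|+|1-2| = 1
Tile 8: at (1,2), goal (2,1), distance |1-2|+|2-1| = 2
Tile 2: at (2,0), goal (0,1), distance |2-0|+|0-1| = 3
Tile 7: at (2,1), goal (2,0), distance |2-2|+|1-0| = 1
Sum: 2 + 1 + 3 + 1 + 1 + 2 + 3 + 1 = 14

Answer: 14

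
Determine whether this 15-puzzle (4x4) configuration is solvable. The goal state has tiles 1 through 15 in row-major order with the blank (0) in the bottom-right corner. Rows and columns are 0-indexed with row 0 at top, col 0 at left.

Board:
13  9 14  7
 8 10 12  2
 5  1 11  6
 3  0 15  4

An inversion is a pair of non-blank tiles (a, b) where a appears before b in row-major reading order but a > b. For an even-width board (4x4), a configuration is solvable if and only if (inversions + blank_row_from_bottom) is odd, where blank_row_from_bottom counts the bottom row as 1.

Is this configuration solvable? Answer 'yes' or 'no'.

Answer: yes

Derivation:
Inversions: 66
Blank is in row 3 (0-indexed from top), which is row 1 counting from the bottom (bottom = 1).
66 + 1 = 67, which is odd, so the puzzle is solvable.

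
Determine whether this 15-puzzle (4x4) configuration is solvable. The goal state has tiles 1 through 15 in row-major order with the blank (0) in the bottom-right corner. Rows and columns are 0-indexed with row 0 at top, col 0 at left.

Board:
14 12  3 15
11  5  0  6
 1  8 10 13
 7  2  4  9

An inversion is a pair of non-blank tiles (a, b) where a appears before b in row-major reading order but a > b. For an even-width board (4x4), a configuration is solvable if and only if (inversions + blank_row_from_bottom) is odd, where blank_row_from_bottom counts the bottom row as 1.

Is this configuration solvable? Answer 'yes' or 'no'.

Inversions: 65
Blank is in row 1 (0-indexed from top), which is row 3 counting from the bottom (bottom = 1).
65 + 3 = 68, which is even, so the puzzle is not solvable.

Answer: no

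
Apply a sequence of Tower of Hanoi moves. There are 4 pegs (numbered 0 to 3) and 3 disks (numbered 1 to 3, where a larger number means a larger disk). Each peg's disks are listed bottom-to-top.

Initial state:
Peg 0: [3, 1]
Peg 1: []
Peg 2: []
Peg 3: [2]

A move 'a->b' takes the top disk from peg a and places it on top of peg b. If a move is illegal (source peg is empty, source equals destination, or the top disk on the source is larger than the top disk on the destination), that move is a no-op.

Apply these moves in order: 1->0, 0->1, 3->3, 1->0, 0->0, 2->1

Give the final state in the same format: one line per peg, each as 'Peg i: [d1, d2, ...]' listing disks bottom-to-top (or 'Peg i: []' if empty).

After move 1 (1->0):
Peg 0: [3, 1]
Peg 1: []
Peg 2: []
Peg 3: [2]

After move 2 (0->1):
Peg 0: [3]
Peg 1: [1]
Peg 2: []
Peg 3: [2]

After move 3 (3->3):
Peg 0: [3]
Peg 1: [1]
Peg 2: []
Peg 3: [2]

After move 4 (1->0):
Peg 0: [3, 1]
Peg 1: []
Peg 2: []
Peg 3: [2]

After move 5 (0->0):
Peg 0: [3, 1]
Peg 1: []
Peg 2: []
Peg 3: [2]

After move 6 (2->1):
Peg 0: [3, 1]
Peg 1: []
Peg 2: []
Peg 3: [2]

Answer: Peg 0: [3, 1]
Peg 1: []
Peg 2: []
Peg 3: [2]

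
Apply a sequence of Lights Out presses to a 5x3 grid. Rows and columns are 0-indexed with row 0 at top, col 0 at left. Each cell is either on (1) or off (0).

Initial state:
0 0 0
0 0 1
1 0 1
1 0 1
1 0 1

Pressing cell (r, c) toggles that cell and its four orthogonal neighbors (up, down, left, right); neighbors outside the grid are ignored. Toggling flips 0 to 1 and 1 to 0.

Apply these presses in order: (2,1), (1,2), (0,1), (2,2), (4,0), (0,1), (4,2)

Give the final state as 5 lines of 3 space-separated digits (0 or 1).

Answer: 0 0 1
0 0 1
0 0 0
0 1 1
0 0 0

Derivation:
After press 1 at (2,1):
0 0 0
0 1 1
0 1 0
1 1 1
1 0 1

After press 2 at (1,2):
0 0 1
0 0 0
0 1 1
1 1 1
1 0 1

After press 3 at (0,1):
1 1 0
0 1 0
0 1 1
1 1 1
1 0 1

After press 4 at (2,2):
1 1 0
0 1 1
0 0 0
1 1 0
1 0 1

After press 5 at (4,0):
1 1 0
0 1 1
0 0 0
0 1 0
0 1 1

After press 6 at (0,1):
0 0 1
0 0 1
0 0 0
0 1 0
0 1 1

After press 7 at (4,2):
0 0 1
0 0 1
0 0 0
0 1 1
0 0 0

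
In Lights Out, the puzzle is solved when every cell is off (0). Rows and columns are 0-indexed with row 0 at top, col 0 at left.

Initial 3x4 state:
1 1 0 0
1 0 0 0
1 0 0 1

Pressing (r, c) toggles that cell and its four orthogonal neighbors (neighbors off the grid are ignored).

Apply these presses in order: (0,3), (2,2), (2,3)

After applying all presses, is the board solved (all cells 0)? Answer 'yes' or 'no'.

After press 1 at (0,3):
1 1 1 1
1 0 0 1
1 0 0 1

After press 2 at (2,2):
1 1 1 1
1 0 1 1
1 1 1 0

After press 3 at (2,3):
1 1 1 1
1 0 1 0
1 1 0 1

Lights still on: 9

Answer: no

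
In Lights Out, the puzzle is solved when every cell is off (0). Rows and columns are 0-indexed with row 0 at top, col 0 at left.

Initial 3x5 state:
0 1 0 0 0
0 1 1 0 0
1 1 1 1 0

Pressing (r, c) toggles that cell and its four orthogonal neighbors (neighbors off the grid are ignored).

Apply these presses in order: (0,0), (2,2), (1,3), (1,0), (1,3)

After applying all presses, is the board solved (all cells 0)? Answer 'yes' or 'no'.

Answer: yes

Derivation:
After press 1 at (0,0):
1 0 0 0 0
1 1 1 0 0
1 1 1 1 0

After press 2 at (2,2):
1 0 0 0 0
1 1 0 0 0
1 0 0 0 0

After press 3 at (1,3):
1 0 0 1 0
1 1 1 1 1
1 0 0 1 0

After press 4 at (1,0):
0 0 0 1 0
0 0 1 1 1
0 0 0 1 0

After press 5 at (1,3):
0 0 0 0 0
0 0 0 0 0
0 0 0 0 0

Lights still on: 0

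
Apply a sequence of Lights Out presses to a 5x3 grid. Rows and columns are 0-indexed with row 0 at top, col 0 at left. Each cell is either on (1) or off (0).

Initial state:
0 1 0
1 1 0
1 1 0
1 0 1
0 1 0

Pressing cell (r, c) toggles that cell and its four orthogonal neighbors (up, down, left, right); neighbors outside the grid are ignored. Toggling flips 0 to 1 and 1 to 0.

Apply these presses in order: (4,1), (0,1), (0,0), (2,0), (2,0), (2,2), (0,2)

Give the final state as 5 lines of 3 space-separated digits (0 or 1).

After press 1 at (4,1):
0 1 0
1 1 0
1 1 0
1 1 1
1 0 1

After press 2 at (0,1):
1 0 1
1 0 0
1 1 0
1 1 1
1 0 1

After press 3 at (0,0):
0 1 1
0 0 0
1 1 0
1 1 1
1 0 1

After press 4 at (2,0):
0 1 1
1 0 0
0 0 0
0 1 1
1 0 1

After press 5 at (2,0):
0 1 1
0 0 0
1 1 0
1 1 1
1 0 1

After press 6 at (2,2):
0 1 1
0 0 1
1 0 1
1 1 0
1 0 1

After press 7 at (0,2):
0 0 0
0 0 0
1 0 1
1 1 0
1 0 1

Answer: 0 0 0
0 0 0
1 0 1
1 1 0
1 0 1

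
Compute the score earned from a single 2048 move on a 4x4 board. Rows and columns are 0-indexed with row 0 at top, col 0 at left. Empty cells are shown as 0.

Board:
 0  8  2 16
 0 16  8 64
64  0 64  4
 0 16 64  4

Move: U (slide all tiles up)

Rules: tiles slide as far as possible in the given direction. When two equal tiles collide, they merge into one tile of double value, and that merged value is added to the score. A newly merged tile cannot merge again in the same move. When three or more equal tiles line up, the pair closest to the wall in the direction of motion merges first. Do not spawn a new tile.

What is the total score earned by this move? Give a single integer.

Answer: 168

Derivation:
Slide up:
col 0: [0, 0, 64, 0] -> [64, 0, 0, 0]  score +0 (running 0)
col 1: [8, 16, 0, 16] -> [8, 32, 0, 0]  score +32 (running 32)
col 2: [2, 8, 64, 64] -> [2, 8, 128, 0]  score +128 (running 160)
col 3: [16, 64, 4, 4] -> [16, 64, 8, 0]  score +8 (running 168)
Board after move:
 64   8   2  16
  0  32   8  64
  0   0 128   8
  0   0   0   0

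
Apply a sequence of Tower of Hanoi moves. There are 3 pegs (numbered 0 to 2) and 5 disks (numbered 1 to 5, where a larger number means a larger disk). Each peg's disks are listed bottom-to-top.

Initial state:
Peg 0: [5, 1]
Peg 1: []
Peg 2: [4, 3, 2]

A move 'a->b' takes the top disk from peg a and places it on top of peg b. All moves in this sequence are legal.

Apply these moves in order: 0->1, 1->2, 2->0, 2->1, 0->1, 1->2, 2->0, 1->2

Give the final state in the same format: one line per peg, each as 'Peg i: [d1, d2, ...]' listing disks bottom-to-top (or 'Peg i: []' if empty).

After move 1 (0->1):
Peg 0: [5]
Peg 1: [1]
Peg 2: [4, 3, 2]

After move 2 (1->2):
Peg 0: [5]
Peg 1: []
Peg 2: [4, 3, 2, 1]

After move 3 (2->0):
Peg 0: [5, 1]
Peg 1: []
Peg 2: [4, 3, 2]

After move 4 (2->1):
Peg 0: [5, 1]
Peg 1: [2]
Peg 2: [4, 3]

After move 5 (0->1):
Peg 0: [5]
Peg 1: [2, 1]
Peg 2: [4, 3]

After move 6 (1->2):
Peg 0: [5]
Peg 1: [2]
Peg 2: [4, 3, 1]

After move 7 (2->0):
Peg 0: [5, 1]
Peg 1: [2]
Peg 2: [4, 3]

After move 8 (1->2):
Peg 0: [5, 1]
Peg 1: []
Peg 2: [4, 3, 2]

Answer: Peg 0: [5, 1]
Peg 1: []
Peg 2: [4, 3, 2]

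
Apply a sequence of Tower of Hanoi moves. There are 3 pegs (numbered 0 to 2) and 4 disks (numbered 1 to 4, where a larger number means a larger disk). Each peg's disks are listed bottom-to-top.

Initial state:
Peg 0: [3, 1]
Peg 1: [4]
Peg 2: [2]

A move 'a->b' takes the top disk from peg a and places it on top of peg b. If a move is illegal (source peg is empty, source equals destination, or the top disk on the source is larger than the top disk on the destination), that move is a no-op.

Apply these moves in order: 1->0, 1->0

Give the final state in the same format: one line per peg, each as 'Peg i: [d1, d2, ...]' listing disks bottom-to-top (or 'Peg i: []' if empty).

Answer: Peg 0: [3, 1]
Peg 1: [4]
Peg 2: [2]

Derivation:
After move 1 (1->0):
Peg 0: [3, 1]
Peg 1: [4]
Peg 2: [2]

After move 2 (1->0):
Peg 0: [3, 1]
Peg 1: [4]
Peg 2: [2]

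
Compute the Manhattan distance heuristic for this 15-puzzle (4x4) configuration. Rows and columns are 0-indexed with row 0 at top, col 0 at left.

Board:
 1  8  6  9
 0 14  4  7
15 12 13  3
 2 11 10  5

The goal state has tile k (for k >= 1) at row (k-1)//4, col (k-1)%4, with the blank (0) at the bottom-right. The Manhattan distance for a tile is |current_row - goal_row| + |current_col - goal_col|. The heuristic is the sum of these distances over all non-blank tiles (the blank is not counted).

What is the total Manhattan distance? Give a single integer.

Answer: 39

Derivation:
Tile 1: at (0,0), goal (0,0), distance |0-0|+|0-0| = 0
Tile 8: at (0,1), goal (1,3), distance |0-1|+|1-3| = 3
Tile 6: at (0,2), goal (1,1), distance |0-1|+|2-1| = 2
Tile 9: at (0,3), goal (2,0), distance |0-2|+|3-0| = 5
Tile 14: at (1,1), goal (3,1), distance |1-3|+|1-1| = 2
Tile 4: at (1,2), goal (0,3), distance |1-0|+|2-3| = 2
Tile 7: at (1,3), goal (1,2), distance |1-1|+|3-2| = 1
Tile 15: at (2,0), goal (3,2), distance |2-3|+|0-2| = 3
Tile 12: at (2,1), goal (2,3), distance |2-2|+|1-3| = 2
Tile 13: at (2,2), goal (3,0), distance |2-3|+|2-0| = 3
Tile 3: at (2,3), goal (0,2), distance |2-0|+|3-2| = 3
Tile 2: at (3,0), goal (0,1), distance |3-0|+|0-1| = 4
Tile 11: at (3,1), goal (2,2), distance |3-2|+|1-2| = 2
Tile 10: at (3,2), goal (2,1), distance |3-2|+|2-1| = 2
Tile 5: at (3,3), goal (1,0), distance |3-1|+|3-0| = 5
Sum: 0 + 3 + 2 + 5 + 2 + 2 + 1 + 3 + 2 + 3 + 3 + 4 + 2 + 2 + 5 = 39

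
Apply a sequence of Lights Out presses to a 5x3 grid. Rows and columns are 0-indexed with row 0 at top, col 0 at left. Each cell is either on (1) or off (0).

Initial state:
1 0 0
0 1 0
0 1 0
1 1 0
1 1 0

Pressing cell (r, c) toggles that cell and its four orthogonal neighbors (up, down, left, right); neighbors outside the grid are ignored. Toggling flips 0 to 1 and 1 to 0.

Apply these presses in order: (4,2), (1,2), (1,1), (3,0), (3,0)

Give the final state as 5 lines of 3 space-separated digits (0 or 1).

After press 1 at (4,2):
1 0 0
0 1 0
0 1 0
1 1 1
1 0 1

After press 2 at (1,2):
1 0 1
0 0 1
0 1 1
1 1 1
1 0 1

After press 3 at (1,1):
1 1 1
1 1 0
0 0 1
1 1 1
1 0 1

After press 4 at (3,0):
1 1 1
1 1 0
1 0 1
0 0 1
0 0 1

After press 5 at (3,0):
1 1 1
1 1 0
0 0 1
1 1 1
1 0 1

Answer: 1 1 1
1 1 0
0 0 1
1 1 1
1 0 1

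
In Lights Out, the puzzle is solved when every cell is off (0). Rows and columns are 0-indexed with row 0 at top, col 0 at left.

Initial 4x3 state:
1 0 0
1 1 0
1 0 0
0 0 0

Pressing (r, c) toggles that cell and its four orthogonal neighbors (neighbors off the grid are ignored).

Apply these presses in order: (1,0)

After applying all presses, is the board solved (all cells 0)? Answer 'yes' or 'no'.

Answer: yes

Derivation:
After press 1 at (1,0):
0 0 0
0 0 0
0 0 0
0 0 0

Lights still on: 0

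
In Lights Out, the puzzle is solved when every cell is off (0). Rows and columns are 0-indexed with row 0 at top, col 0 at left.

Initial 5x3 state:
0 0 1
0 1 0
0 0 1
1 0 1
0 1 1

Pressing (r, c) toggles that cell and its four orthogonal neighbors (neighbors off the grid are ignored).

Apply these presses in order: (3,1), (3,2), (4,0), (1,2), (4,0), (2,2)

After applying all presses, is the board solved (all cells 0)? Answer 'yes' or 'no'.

Answer: yes

Derivation:
After press 1 at (3,1):
0 0 1
0 1 0
0 1 1
0 1 0
0 0 1

After press 2 at (3,2):
0 0 1
0 1 0
0 1 0
0 0 1
0 0 0

After press 3 at (4,0):
0 0 1
0 1 0
0 1 0
1 0 1
1 1 0

After press 4 at (1,2):
0 0 0
0 0 1
0 1 1
1 0 1
1 1 0

After press 5 at (4,0):
0 0 0
0 0 1
0 1 1
0 0 1
0 0 0

After press 6 at (2,2):
0 0 0
0 0 0
0 0 0
0 0 0
0 0 0

Lights still on: 0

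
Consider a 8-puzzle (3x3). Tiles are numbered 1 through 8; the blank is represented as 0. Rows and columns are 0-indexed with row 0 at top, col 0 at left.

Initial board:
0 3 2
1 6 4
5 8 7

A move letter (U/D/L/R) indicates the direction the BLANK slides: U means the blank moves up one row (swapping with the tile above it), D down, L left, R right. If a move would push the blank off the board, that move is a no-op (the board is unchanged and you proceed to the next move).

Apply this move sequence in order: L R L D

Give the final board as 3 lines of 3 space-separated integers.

Answer: 1 3 2
0 6 4
5 8 7

Derivation:
After move 1 (L):
0 3 2
1 6 4
5 8 7

After move 2 (R):
3 0 2
1 6 4
5 8 7

After move 3 (L):
0 3 2
1 6 4
5 8 7

After move 4 (D):
1 3 2
0 6 4
5 8 7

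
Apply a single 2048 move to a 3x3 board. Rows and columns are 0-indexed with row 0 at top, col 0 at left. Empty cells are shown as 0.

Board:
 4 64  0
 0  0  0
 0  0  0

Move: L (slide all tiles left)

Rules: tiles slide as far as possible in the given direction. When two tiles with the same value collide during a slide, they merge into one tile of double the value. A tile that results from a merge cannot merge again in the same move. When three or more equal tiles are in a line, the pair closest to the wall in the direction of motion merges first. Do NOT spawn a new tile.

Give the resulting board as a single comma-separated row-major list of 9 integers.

Slide left:
row 0: [4, 64, 0] -> [4, 64, 0]
row 1: [0, 0, 0] -> [0, 0, 0]
row 2: [0, 0, 0] -> [0, 0, 0]

Answer: 4, 64, 0, 0, 0, 0, 0, 0, 0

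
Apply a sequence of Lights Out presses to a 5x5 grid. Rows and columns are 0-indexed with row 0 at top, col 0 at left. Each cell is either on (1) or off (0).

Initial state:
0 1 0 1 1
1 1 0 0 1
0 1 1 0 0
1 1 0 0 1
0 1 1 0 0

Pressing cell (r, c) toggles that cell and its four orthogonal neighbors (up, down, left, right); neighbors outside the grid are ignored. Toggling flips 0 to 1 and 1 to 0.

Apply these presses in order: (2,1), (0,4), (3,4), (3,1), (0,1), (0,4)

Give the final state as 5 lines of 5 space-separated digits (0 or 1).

Answer: 1 0 1 1 1
1 1 0 0 1
1 1 0 0 1
0 1 1 1 0
0 0 1 0 1

Derivation:
After press 1 at (2,1):
0 1 0 1 1
1 0 0 0 1
1 0 0 0 0
1 0 0 0 1
0 1 1 0 0

After press 2 at (0,4):
0 1 0 0 0
1 0 0 0 0
1 0 0 0 0
1 0 0 0 1
0 1 1 0 0

After press 3 at (3,4):
0 1 0 0 0
1 0 0 0 0
1 0 0 0 1
1 0 0 1 0
0 1 1 0 1

After press 4 at (3,1):
0 1 0 0 0
1 0 0 0 0
1 1 0 0 1
0 1 1 1 0
0 0 1 0 1

After press 5 at (0,1):
1 0 1 0 0
1 1 0 0 0
1 1 0 0 1
0 1 1 1 0
0 0 1 0 1

After press 6 at (0,4):
1 0 1 1 1
1 1 0 0 1
1 1 0 0 1
0 1 1 1 0
0 0 1 0 1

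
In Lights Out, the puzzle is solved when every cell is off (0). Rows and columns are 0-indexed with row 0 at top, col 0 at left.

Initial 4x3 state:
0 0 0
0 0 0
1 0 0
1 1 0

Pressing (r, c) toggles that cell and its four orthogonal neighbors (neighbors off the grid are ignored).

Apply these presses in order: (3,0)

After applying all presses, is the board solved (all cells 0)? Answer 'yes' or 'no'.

After press 1 at (3,0):
0 0 0
0 0 0
0 0 0
0 0 0

Lights still on: 0

Answer: yes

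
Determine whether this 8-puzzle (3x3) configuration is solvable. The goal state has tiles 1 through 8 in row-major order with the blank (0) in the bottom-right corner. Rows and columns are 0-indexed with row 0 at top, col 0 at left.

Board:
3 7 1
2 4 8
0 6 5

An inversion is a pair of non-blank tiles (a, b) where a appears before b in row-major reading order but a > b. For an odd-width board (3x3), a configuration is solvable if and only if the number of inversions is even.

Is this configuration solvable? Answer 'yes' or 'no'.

Answer: yes

Derivation:
Inversions (pairs i<j in row-major order where tile[i] > tile[j] > 0): 10
10 is even, so the puzzle is solvable.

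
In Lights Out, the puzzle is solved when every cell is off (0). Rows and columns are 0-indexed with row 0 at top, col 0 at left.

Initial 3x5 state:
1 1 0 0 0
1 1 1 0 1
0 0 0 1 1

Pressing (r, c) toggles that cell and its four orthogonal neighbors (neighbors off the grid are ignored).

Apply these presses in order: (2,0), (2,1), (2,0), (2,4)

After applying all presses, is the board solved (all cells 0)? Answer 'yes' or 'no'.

After press 1 at (2,0):
1 1 0 0 0
0 1 1 0 1
1 1 0 1 1

After press 2 at (2,1):
1 1 0 0 0
0 0 1 0 1
0 0 1 1 1

After press 3 at (2,0):
1 1 0 0 0
1 0 1 0 1
1 1 1 1 1

After press 4 at (2,4):
1 1 0 0 0
1 0 1 0 0
1 1 1 0 0

Lights still on: 7

Answer: no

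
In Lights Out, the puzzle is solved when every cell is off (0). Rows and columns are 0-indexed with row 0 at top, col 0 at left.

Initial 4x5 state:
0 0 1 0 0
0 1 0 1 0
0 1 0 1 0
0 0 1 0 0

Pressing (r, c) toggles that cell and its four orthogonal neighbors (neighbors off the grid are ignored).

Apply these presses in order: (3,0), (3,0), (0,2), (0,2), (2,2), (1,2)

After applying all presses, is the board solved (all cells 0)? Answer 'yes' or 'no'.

Answer: yes

Derivation:
After press 1 at (3,0):
0 0 1 0 0
0 1 0 1 0
1 1 0 1 0
1 1 1 0 0

After press 2 at (3,0):
0 0 1 0 0
0 1 0 1 0
0 1 0 1 0
0 0 1 0 0

After press 3 at (0,2):
0 1 0 1 0
0 1 1 1 0
0 1 0 1 0
0 0 1 0 0

After press 4 at (0,2):
0 0 1 0 0
0 1 0 1 0
0 1 0 1 0
0 0 1 0 0

After press 5 at (2,2):
0 0 1 0 0
0 1 1 1 0
0 0 1 0 0
0 0 0 0 0

After press 6 at (1,2):
0 0 0 0 0
0 0 0 0 0
0 0 0 0 0
0 0 0 0 0

Lights still on: 0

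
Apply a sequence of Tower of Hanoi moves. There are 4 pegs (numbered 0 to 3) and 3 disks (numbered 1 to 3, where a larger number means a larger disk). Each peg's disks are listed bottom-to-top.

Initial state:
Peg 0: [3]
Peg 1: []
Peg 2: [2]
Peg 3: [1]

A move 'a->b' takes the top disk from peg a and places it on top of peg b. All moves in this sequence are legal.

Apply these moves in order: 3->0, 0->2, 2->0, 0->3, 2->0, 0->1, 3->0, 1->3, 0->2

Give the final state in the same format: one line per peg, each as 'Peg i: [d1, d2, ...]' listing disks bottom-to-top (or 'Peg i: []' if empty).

After move 1 (3->0):
Peg 0: [3, 1]
Peg 1: []
Peg 2: [2]
Peg 3: []

After move 2 (0->2):
Peg 0: [3]
Peg 1: []
Peg 2: [2, 1]
Peg 3: []

After move 3 (2->0):
Peg 0: [3, 1]
Peg 1: []
Peg 2: [2]
Peg 3: []

After move 4 (0->3):
Peg 0: [3]
Peg 1: []
Peg 2: [2]
Peg 3: [1]

After move 5 (2->0):
Peg 0: [3, 2]
Peg 1: []
Peg 2: []
Peg 3: [1]

After move 6 (0->1):
Peg 0: [3]
Peg 1: [2]
Peg 2: []
Peg 3: [1]

After move 7 (3->0):
Peg 0: [3, 1]
Peg 1: [2]
Peg 2: []
Peg 3: []

After move 8 (1->3):
Peg 0: [3, 1]
Peg 1: []
Peg 2: []
Peg 3: [2]

After move 9 (0->2):
Peg 0: [3]
Peg 1: []
Peg 2: [1]
Peg 3: [2]

Answer: Peg 0: [3]
Peg 1: []
Peg 2: [1]
Peg 3: [2]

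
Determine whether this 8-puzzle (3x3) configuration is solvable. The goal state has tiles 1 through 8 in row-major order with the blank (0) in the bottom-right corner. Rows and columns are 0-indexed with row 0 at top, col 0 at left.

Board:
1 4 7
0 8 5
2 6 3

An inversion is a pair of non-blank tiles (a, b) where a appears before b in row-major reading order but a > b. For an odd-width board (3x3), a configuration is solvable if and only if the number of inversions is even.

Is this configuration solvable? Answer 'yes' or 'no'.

Answer: no

Derivation:
Inversions (pairs i<j in row-major order where tile[i] > tile[j] > 0): 13
13 is odd, so the puzzle is not solvable.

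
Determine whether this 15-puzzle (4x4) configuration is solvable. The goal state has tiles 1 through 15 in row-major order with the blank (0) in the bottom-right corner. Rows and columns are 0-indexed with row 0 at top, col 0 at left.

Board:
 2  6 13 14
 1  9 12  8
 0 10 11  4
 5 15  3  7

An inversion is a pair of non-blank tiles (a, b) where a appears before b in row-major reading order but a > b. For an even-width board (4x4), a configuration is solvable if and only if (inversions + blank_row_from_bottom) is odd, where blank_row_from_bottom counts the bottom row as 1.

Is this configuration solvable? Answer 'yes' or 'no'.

Inversions: 53
Blank is in row 2 (0-indexed from top), which is row 2 counting from the bottom (bottom = 1).
53 + 2 = 55, which is odd, so the puzzle is solvable.

Answer: yes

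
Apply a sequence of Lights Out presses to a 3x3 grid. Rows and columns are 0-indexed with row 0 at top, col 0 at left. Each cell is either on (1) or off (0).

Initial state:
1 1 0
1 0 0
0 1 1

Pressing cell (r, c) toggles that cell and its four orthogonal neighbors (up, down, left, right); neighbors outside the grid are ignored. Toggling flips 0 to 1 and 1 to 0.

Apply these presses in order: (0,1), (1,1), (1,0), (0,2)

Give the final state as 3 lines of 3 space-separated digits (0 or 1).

Answer: 1 0 0
1 1 0
1 0 1

Derivation:
After press 1 at (0,1):
0 0 1
1 1 0
0 1 1

After press 2 at (1,1):
0 1 1
0 0 1
0 0 1

After press 3 at (1,0):
1 1 1
1 1 1
1 0 1

After press 4 at (0,2):
1 0 0
1 1 0
1 0 1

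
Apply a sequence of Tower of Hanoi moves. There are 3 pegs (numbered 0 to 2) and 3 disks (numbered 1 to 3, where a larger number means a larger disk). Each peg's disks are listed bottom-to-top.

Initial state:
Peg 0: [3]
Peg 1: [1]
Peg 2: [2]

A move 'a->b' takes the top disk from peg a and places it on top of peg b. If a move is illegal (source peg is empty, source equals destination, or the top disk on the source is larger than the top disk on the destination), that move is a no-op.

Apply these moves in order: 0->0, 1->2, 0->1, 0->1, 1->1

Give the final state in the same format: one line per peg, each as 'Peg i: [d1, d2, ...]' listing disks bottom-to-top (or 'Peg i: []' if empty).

After move 1 (0->0):
Peg 0: [3]
Peg 1: [1]
Peg 2: [2]

After move 2 (1->2):
Peg 0: [3]
Peg 1: []
Peg 2: [2, 1]

After move 3 (0->1):
Peg 0: []
Peg 1: [3]
Peg 2: [2, 1]

After move 4 (0->1):
Peg 0: []
Peg 1: [3]
Peg 2: [2, 1]

After move 5 (1->1):
Peg 0: []
Peg 1: [3]
Peg 2: [2, 1]

Answer: Peg 0: []
Peg 1: [3]
Peg 2: [2, 1]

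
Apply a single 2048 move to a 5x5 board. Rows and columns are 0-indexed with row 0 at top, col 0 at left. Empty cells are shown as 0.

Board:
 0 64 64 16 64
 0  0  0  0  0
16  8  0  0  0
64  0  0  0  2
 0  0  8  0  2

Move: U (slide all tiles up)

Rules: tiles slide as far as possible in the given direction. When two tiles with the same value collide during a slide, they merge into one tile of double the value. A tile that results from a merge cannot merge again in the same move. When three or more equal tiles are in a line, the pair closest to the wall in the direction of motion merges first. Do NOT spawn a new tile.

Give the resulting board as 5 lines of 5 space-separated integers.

Slide up:
col 0: [0, 0, 16, 64, 0] -> [16, 64, 0, 0, 0]
col 1: [64, 0, 8, 0, 0] -> [64, 8, 0, 0, 0]
col 2: [64, 0, 0, 0, 8] -> [64, 8, 0, 0, 0]
col 3: [16, 0, 0, 0, 0] -> [16, 0, 0, 0, 0]
col 4: [64, 0, 0, 2, 2] -> [64, 4, 0, 0, 0]

Answer: 16 64 64 16 64
64  8  8  0  4
 0  0  0  0  0
 0  0  0  0  0
 0  0  0  0  0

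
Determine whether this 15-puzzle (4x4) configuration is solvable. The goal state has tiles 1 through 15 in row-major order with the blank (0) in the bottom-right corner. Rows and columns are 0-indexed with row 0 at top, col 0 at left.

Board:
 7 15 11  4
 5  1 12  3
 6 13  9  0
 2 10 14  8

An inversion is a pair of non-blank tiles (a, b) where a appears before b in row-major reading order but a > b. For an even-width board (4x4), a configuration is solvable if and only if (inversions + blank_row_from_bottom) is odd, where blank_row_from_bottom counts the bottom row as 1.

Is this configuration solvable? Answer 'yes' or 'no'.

Answer: no

Derivation:
Inversions: 50
Blank is in row 2 (0-indexed from top), which is row 2 counting from the bottom (bottom = 1).
50 + 2 = 52, which is even, so the puzzle is not solvable.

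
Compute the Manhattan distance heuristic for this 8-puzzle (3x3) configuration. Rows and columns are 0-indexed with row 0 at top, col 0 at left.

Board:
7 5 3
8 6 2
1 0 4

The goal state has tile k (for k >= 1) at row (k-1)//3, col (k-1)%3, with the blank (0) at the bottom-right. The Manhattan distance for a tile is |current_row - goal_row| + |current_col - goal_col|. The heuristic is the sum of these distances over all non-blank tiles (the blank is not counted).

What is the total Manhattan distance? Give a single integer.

Tile 7: (0,0)->(2,0) = 2
Tile 5: (0,1)->(1,1) = 1
Tile 3: (0,2)->(0,2) = 0
Tile 8: (1,0)->(2,1) = 2
Tile 6: (1,1)->(1,2) = 1
Tile 2: (1,2)->(0,1) = 2
Tile 1: (2,0)->(0,0) = 2
Tile 4: (2,2)->(1,0) = 3
Sum: 2 + 1 + 0 + 2 + 1 + 2 + 2 + 3 = 13

Answer: 13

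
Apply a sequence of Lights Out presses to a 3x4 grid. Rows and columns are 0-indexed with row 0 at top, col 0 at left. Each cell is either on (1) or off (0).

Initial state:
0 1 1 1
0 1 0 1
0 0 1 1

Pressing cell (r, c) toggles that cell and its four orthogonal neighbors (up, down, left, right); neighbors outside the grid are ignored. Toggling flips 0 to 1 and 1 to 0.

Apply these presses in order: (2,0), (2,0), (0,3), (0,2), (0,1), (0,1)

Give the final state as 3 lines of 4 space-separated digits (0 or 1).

Answer: 0 0 1 1
0 1 1 0
0 0 1 1

Derivation:
After press 1 at (2,0):
0 1 1 1
1 1 0 1
1 1 1 1

After press 2 at (2,0):
0 1 1 1
0 1 0 1
0 0 1 1

After press 3 at (0,3):
0 1 0 0
0 1 0 0
0 0 1 1

After press 4 at (0,2):
0 0 1 1
0 1 1 0
0 0 1 1

After press 5 at (0,1):
1 1 0 1
0 0 1 0
0 0 1 1

After press 6 at (0,1):
0 0 1 1
0 1 1 0
0 0 1 1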